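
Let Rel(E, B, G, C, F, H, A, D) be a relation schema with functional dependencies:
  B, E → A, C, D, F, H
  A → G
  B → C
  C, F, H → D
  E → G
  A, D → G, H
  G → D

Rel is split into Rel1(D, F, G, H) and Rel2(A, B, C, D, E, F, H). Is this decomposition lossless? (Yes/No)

The shared attributes are {D, F, H} and {D, F, H}⁺ = {D, F, H}.
The closure covers neither Rel1 nor Rel2 entirely; the join is not lossless.

No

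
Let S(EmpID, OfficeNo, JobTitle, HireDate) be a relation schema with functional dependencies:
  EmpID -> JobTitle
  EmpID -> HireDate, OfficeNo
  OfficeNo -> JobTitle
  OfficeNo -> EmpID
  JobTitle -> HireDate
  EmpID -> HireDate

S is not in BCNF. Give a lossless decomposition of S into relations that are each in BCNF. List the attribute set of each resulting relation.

Candidate keys of the original relation: {EmpID}, {OfficeNo}.
Within {EmpID, HireDate, JobTitle, OfficeNo}: {JobTitle}⁺ ∩ {EmpID, HireDate, JobTitle, OfficeNo} = {HireDate, JobTitle}, not the whole set, so JobTitle -> HireDate violates BCNF; decompose into {HireDate, JobTitle} and {EmpID, JobTitle, OfficeNo}.
{HireDate, JobTitle}: every determinant is a superkey — BCNF.
{EmpID, JobTitle, OfficeNo}: every determinant is a superkey — BCNF.

{EmpID, JobTitle, OfficeNo}; {HireDate, JobTitle}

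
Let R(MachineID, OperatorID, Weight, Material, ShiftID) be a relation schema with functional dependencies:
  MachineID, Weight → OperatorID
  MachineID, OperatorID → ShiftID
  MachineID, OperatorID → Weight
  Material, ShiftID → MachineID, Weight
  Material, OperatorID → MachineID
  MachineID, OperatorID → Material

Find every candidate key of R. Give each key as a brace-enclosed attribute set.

{MachineID, OperatorID}, {MachineID, Weight}, {Material, OperatorID}, {Material, ShiftID}

{MachineID, OperatorID}⁺ = {MachineID, Material, OperatorID, ShiftID, Weight}, which is every attribute, so {MachineID, OperatorID} is a candidate key.
{MachineID, Weight}⁺ = {MachineID, Material, OperatorID, ShiftID, Weight}, which is every attribute, so {MachineID, Weight} is a candidate key.
{Material, OperatorID}⁺ = {MachineID, Material, OperatorID, ShiftID, Weight}, which is every attribute, so {Material, OperatorID} is a candidate key.
{Material, ShiftID}⁺ = {MachineID, Material, OperatorID, ShiftID, Weight}, which is every attribute, so {Material, ShiftID} is a candidate key.
These are minimal and exhaustive — every other superkey contains one of them.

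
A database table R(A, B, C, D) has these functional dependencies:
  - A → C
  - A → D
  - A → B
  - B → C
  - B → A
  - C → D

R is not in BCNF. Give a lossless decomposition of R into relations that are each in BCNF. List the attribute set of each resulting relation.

{A, B, C}; {C, D}

Candidate keys of the original relation: {A}, {B}.
{A, B, C, D}: {C} determines {C, D} here but is not a superkey — split on C → D, giving {C, D} and {A, B, C}.
{C, D}: every determinant is a superkey — BCNF.
{A, B, C}: every determinant is a superkey — BCNF.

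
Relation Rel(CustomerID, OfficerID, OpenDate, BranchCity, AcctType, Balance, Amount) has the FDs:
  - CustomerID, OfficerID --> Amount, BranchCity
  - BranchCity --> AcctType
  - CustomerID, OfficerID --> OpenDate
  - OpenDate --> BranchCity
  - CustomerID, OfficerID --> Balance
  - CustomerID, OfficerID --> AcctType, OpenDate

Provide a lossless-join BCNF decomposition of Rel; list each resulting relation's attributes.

Candidate key of the original relation: {CustomerID, OfficerID}.
In {AcctType, Amount, Balance, BranchCity, CustomerID, OfficerID, OpenDate}, {BranchCity} is not a superkey ({BranchCity}⁺ restricted to this set is {AcctType, BranchCity}), so split on BranchCity --> AcctType into {AcctType, BranchCity} and {Amount, Balance, BranchCity, CustomerID, OfficerID, OpenDate}.
{AcctType, BranchCity} has no BCNF violation.
In {Amount, Balance, BranchCity, CustomerID, OfficerID, OpenDate}, {OpenDate} is not a superkey ({OpenDate}⁺ restricted to this set is {BranchCity, OpenDate}), so split on OpenDate --> BranchCity into {BranchCity, OpenDate} and {Amount, Balance, CustomerID, OfficerID, OpenDate}.
{BranchCity, OpenDate} has no BCNF violation.
{Amount, Balance, CustomerID, OfficerID, OpenDate} has no BCNF violation.

{AcctType, BranchCity}; {Amount, Balance, CustomerID, OfficerID, OpenDate}; {BranchCity, OpenDate}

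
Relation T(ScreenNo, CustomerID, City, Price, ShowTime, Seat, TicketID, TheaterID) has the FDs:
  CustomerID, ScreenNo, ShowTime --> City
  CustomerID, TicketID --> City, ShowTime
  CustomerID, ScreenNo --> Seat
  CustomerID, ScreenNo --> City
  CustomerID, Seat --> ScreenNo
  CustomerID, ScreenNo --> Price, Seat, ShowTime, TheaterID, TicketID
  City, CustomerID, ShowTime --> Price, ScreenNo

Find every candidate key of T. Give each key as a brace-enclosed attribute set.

No FD produces {CustomerID}, so it must be in every candidate key.
{CustomerID, ScreenNo}⁺ = {City, CustomerID, Price, ScreenNo, Seat, ShowTime, TheaterID, TicketID} — all of the relation — so {CustomerID, ScreenNo} is a candidate key.
{CustomerID, Seat}⁺ = {City, CustomerID, Price, ScreenNo, Seat, ShowTime, TheaterID, TicketID} — all of the relation — so {CustomerID, Seat} is a candidate key.
{CustomerID, TicketID}⁺ = {City, CustomerID, Price, ScreenNo, Seat, ShowTime, TheaterID, TicketID} — all of the relation — so {CustomerID, TicketID} is a candidate key.
{City, CustomerID, ShowTime}⁺ = {City, CustomerID, Price, ScreenNo, Seat, ShowTime, TheaterID, TicketID} — all of the relation — so {City, CustomerID, ShowTime} is a candidate key.
Any other superkey properly contains one of these, so there are no further candidate keys.

{City, CustomerID, ShowTime}, {CustomerID, ScreenNo}, {CustomerID, Seat}, {CustomerID, TicketID}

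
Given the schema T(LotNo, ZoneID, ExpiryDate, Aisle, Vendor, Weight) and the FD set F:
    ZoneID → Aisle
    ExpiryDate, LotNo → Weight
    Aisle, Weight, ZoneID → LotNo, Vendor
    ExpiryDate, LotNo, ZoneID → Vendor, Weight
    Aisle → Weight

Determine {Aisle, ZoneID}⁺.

Start with {Aisle, ZoneID}.
Aisle → Weight applies; add {Weight} → now {Aisle, Weight, ZoneID}.
Aisle, Weight, ZoneID → LotNo, Vendor applies; add {LotNo, Vendor} → now {Aisle, LotNo, Vendor, Weight, ZoneID}.
No further FD applies.

{Aisle, LotNo, Vendor, Weight, ZoneID}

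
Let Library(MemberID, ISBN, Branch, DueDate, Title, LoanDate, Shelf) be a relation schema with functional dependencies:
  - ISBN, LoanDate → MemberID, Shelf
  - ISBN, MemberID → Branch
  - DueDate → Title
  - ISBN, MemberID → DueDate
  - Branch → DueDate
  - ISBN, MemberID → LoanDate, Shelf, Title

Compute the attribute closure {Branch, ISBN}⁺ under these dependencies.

{Branch, DueDate, ISBN, Title}

Start with {Branch, ISBN}.
Branch → DueDate applies; add {DueDate} → now {Branch, DueDate, ISBN}.
DueDate → Title applies; add {Title} → now {Branch, DueDate, ISBN, Title}.
No further FD applies.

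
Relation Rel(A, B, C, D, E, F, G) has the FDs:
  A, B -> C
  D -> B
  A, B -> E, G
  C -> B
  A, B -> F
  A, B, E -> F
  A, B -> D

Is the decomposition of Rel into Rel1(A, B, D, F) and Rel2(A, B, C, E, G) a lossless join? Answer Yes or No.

Yes

Common attributes: {A, B}; their closure is {A, B, C, D, E, F, G}.
Rel1 is contained in that closure, so Rel1 ∩ Rel2 -> Rel1 holds and the join is lossless.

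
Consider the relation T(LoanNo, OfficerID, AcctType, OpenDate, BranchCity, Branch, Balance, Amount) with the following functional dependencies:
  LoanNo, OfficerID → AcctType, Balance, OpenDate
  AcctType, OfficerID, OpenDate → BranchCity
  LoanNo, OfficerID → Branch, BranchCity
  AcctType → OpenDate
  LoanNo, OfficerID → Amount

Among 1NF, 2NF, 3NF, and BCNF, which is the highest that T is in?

2NF

Candidate key: {LoanNo, OfficerID}. Prime attributes: {LoanNo, OfficerID}.
For AcctType, OfficerID, OpenDate → BranchCity we have {AcctType, OfficerID, OpenDate}⁺ = {AcctType, BranchCity, OfficerID, OpenDate}; {AcctType, OfficerID, OpenDate} is not a superkey, so BCNF fails.
Because {BranchCity} is non-prime and the left side of AcctType, OfficerID, OpenDate → BranchCity is not a superkey, the relation is not in 3NF.
No proper subset of a key has a non-prime attribute in its closure, so there is no partial dependency; 2NF holds.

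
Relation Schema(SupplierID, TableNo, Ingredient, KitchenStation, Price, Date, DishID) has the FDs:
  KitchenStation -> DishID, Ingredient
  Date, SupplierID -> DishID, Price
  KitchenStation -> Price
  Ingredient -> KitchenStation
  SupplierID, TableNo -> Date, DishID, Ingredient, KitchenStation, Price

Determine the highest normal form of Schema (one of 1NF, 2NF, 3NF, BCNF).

2NF

Candidate key: {SupplierID, TableNo}. Prime attributes: {SupplierID, TableNo}.
KitchenStation -> DishID, Ingredient breaks BCNF: {KitchenStation}⁺ = {DishID, Ingredient, KitchenStation, Price}, so {KitchenStation} is not a superkey.
KitchenStation -> DishID, Ingredient has non-prime {DishID, Ingredient} on the right and a non-superkey on the left, so 3NF fails.
Checking every proper subset of each key, none determines a non-prime attribute — 2NF is satisfied.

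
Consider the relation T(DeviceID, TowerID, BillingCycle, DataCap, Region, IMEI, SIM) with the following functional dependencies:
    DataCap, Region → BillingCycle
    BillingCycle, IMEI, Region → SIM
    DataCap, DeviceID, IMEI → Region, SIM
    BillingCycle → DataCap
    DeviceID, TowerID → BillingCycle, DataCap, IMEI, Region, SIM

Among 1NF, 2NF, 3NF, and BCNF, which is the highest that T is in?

2NF

Candidate key: {DeviceID, TowerID}. Prime attributes: {DeviceID, TowerID}.
For DataCap, Region → BillingCycle we have {DataCap, Region}⁺ = {BillingCycle, DataCap, Region}; {DataCap, Region} is not a superkey, so BCNF fails.
DataCap, Region → BillingCycle has non-prime {BillingCycle} on the right and a non-superkey on the left, so 3NF fails.
Checking every proper subset of each key, none determines a non-prime attribute — 2NF is satisfied.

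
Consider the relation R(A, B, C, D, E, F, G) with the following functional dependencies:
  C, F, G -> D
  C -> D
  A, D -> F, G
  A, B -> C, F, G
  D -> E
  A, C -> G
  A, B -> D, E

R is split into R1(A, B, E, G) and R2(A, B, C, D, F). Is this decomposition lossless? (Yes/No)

The shared attributes are {A, B} and {A, B}⁺ = {A, B, C, D, E, F, G}.
R1 is contained in that closure, so R1 ∩ R2 -> R1 holds and the join is lossless.

Yes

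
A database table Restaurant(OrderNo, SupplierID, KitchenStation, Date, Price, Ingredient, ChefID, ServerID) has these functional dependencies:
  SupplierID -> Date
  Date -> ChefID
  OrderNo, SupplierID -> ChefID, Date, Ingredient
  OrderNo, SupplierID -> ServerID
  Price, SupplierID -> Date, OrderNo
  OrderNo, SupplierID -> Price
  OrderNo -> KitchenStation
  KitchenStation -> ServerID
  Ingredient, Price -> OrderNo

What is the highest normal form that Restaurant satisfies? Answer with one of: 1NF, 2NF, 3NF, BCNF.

1NF

Candidate keys: {OrderNo, SupplierID}, {Price, SupplierID}. Prime attributes: {OrderNo, Price, SupplierID}.
For SupplierID -> Date we have {SupplierID}⁺ = {ChefID, Date, SupplierID}; {SupplierID} is not a superkey, so BCNF fails.
SupplierID -> Date has non-prime {Date} on the right and a non-superkey on the left, so 3NF fails.
Since {OrderNo} ⊂ {OrderNo, SupplierID} and {OrderNo}⁺ ⊇ {KitchenStation, ServerID} with {KitchenStation, ServerID} non-prime, there is a partial dependency; 2NF fails.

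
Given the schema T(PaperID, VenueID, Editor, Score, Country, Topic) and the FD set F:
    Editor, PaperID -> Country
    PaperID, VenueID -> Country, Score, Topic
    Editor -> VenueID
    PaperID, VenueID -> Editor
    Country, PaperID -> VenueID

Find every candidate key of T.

{PaperID} never appears on the right of any FD, so every key must include it.
Closure of {Country, PaperID} is {Country, Editor, PaperID, Score, Topic, VenueID}, the whole schema; {Country, PaperID} is a candidate key.
Closure of {Editor, PaperID} is {Country, Editor, PaperID, Score, Topic, VenueID}, the whole schema; {Editor, PaperID} is a candidate key.
Closure of {PaperID, VenueID} is {Country, Editor, PaperID, Score, Topic, VenueID}, the whole schema; {PaperID, VenueID} is a candidate key.
These are minimal and exhaustive — every other superkey contains one of them.

{Country, PaperID}, {Editor, PaperID}, {PaperID, VenueID}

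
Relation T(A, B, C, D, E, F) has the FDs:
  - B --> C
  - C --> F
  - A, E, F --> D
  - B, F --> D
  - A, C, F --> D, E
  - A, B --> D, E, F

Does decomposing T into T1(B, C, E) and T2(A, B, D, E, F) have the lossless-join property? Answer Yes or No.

Yes

The shared attributes are {B, E} and {B, E}⁺ = {B, C, D, E, F}.
Since T1 ⊆ {B, C, D, E, F}, the intersection is a superkey of T1; the decomposition is lossless.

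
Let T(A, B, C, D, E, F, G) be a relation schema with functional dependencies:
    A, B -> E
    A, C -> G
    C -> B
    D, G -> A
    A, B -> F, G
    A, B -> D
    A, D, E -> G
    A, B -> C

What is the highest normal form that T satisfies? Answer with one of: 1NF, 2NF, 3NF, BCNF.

3NF

Candidate keys: {A, B}, {A, C}, {B, D, G}, {C, D, G}. Prime attributes: {A, B, C, D, G}.
C -> B breaks BCNF: {C}⁺ = {B, C}, so {C} is not a superkey.
Since {B} ⊆ prime attributes and every other non-superkey FD also has a prime right side, the schema is in 3NF.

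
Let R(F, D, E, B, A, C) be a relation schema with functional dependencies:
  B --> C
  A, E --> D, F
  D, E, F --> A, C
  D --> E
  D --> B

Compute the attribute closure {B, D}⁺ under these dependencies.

{B, C, D, E}

Start with {B, D}.
B --> C applies; add {C} → now {B, C, D}.
D --> E applies; add {E} → now {B, C, D, E}.
No further FD applies.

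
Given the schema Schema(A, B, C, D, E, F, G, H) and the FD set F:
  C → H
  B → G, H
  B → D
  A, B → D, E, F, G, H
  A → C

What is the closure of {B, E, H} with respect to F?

{B, D, E, G, H}

Start with {B, E, H}.
B → G, H applies; add {G} → now {B, E, G, H}.
B → D applies; add {D} → now {B, D, E, G, H}.
No further FD applies.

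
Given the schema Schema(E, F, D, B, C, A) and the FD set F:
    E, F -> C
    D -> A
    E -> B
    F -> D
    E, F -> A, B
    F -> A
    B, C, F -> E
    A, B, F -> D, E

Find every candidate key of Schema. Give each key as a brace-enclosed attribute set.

{B, F}, {E, F}

{F} never appears on the right of any FD, so every key must include it.
{B, F}⁺ = {A, B, C, D, E, F}, which is every attribute, so {B, F} is a candidate key.
{E, F}⁺ = {A, B, C, D, E, F}, which is every attribute, so {E, F} is a candidate key.
These are minimal and exhaustive — every other superkey contains one of them.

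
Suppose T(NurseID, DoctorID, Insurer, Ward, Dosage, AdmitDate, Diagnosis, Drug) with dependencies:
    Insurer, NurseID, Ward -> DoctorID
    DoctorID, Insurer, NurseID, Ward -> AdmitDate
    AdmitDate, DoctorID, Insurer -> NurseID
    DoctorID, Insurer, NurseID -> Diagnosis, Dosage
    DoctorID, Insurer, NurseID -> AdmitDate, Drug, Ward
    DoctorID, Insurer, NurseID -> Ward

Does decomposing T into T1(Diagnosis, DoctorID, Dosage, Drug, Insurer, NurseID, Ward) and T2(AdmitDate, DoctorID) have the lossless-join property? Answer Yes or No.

No

The shared attributes are {DoctorID} and {DoctorID}⁺ = {DoctorID}.
T1 ⊄ {DoctorID} and T2 ⊄ {DoctorID}, so the split is lossy.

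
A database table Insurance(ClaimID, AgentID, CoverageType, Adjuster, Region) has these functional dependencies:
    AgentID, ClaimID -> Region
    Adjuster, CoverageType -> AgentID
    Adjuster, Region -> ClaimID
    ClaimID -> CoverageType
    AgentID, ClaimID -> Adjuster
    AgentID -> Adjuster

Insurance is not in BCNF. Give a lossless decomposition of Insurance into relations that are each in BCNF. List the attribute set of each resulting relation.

Candidate keys of the original relation: {Adjuster, ClaimID}, {Adjuster, Region}, {AgentID, ClaimID}, {AgentID, Region}.
{Adjuster, AgentID, ClaimID, CoverageType, Region}: {Adjuster, CoverageType} determines {Adjuster, AgentID, CoverageType} here but is not a superkey — split on Adjuster, CoverageType -> AgentID, giving {Adjuster, AgentID, CoverageType} and {Adjuster, ClaimID, CoverageType, Region}.
{Adjuster, AgentID, CoverageType}: {AgentID} determines {Adjuster, AgentID} here but is not a superkey — split on AgentID -> Adjuster, giving {Adjuster, AgentID} and {AgentID, CoverageType}.
{Adjuster, AgentID} has no BCNF violation.
{AgentID, CoverageType} has no BCNF violation.
{Adjuster, ClaimID, CoverageType, Region}: {ClaimID} determines {ClaimID, CoverageType} here but is not a superkey — split on ClaimID -> CoverageType, giving {ClaimID, CoverageType} and {Adjuster, ClaimID, Region}.
{ClaimID, CoverageType} has no BCNF violation.
{Adjuster, ClaimID, Region} has no BCNF violation.

{Adjuster, AgentID}; {Adjuster, ClaimID, Region}; {AgentID, CoverageType}; {ClaimID, CoverageType}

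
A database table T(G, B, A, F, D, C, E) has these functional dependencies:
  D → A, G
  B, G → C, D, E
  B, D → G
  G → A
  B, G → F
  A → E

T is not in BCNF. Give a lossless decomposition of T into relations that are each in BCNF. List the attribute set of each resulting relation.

{A, E}; {A, G}; {B, C, D, F}; {D, G}

Candidate keys of the original relation: {B, D}, {B, G}.
{A, B, C, D, E, F, G}: {D} determines {A, D, E, G} here but is not a superkey — split on D → A, E, G, giving {A, D, E, G} and {B, C, D, F}.
{A, D, E, G}: {G} determines {A, E, G} here but is not a superkey — split on G → A, E, giving {A, E, G} and {D, G}.
{A, E, G}: {A} determines {A, E} here but is not a superkey — split on A → E, giving {A, E} and {A, G}.
{A, E} has no BCNF violation.
{A, G} has no BCNF violation.
{D, G} has no BCNF violation.
{B, C, D, F} has no BCNF violation.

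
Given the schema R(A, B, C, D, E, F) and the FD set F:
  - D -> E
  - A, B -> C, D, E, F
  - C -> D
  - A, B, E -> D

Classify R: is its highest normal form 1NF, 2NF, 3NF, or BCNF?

Candidate key: {A, B}. Prime attributes: {A, B}.
For D -> E we have {D}⁺ = {D, E}; {D} is not a superkey, so BCNF fails.
D -> E determines the non-prime attribute {E} from a non-superkey — 3NF is violated.
Checking every proper subset of each key, none determines a non-prime attribute — 2NF is satisfied.

2NF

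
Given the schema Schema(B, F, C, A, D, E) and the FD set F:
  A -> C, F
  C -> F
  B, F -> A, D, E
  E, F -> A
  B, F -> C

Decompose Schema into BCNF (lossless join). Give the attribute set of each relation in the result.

{A, B, D, E}; {A, C}; {C, F}

Candidate keys of the original relation: {A, B}, {B, C}, {B, F}.
{A, B, C, D, E, F}: {A} determines {A, C, F} here but is not a superkey — split on A -> C, F, giving {A, C, F} and {A, B, D, E}.
{A, C, F}: {C} determines {C, F} here but is not a superkey — split on C -> F, giving {C, F} and {A, C}.
{C, F} has no BCNF violation.
{A, C} has no BCNF violation.
{A, B, D, E} has no BCNF violation.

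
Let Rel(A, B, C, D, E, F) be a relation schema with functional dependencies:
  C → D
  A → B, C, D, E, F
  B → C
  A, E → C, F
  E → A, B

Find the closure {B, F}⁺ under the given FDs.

{B, C, D, F}

Start with {B, F}.
B → C applies; add {C} → now {B, C, F}.
C → D applies; add {D} → now {B, C, D, F}.
No further FD applies.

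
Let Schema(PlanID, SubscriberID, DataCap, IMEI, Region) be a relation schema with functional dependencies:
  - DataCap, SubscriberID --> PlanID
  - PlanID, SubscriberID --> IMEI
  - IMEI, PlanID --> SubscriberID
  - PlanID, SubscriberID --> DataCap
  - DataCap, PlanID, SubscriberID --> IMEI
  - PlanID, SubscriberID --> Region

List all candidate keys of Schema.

{DataCap, SubscriberID}, {IMEI, PlanID}, {PlanID, SubscriberID}

{DataCap, SubscriberID}⁺ = {DataCap, IMEI, PlanID, Region, SubscriberID} — all of the relation — so {DataCap, SubscriberID} is a candidate key.
{IMEI, PlanID}⁺ = {DataCap, IMEI, PlanID, Region, SubscriberID} — all of the relation — so {IMEI, PlanID} is a candidate key.
{PlanID, SubscriberID}⁺ = {DataCap, IMEI, PlanID, Region, SubscriberID} — all of the relation — so {PlanID, SubscriberID} is a candidate key.
Any other superkey properly contains one of these, so there are no further candidate keys.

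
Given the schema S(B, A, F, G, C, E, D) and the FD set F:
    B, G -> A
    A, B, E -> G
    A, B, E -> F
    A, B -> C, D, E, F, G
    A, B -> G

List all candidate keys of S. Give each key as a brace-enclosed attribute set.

Attributes never on any right-hand side: {B} — every candidate key must contain it.
Closure of {A, B} is {A, B, C, D, E, F, G}, the whole schema; {A, B} is a candidate key.
Closure of {B, G} is {A, B, C, D, E, F, G}, the whole schema; {B, G} is a candidate key.
These are minimal and exhaustive — every other superkey contains one of them.

{A, B}, {B, G}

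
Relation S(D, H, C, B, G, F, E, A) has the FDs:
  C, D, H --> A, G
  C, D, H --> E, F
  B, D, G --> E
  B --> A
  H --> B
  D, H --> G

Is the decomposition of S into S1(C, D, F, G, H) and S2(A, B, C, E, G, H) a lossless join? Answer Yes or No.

Common attributes: {C, G, H}; their closure is {A, B, C, G, H}.
S1 ⊄ {A, B, C, G, H} and S2 ⊄ {A, B, C, G, H}, so the split is lossy.

No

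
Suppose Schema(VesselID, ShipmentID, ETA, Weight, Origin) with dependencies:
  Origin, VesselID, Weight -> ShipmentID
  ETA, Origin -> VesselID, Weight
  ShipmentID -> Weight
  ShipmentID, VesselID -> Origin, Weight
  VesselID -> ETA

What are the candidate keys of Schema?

{ETA, Origin} is a candidate key since {ETA, Origin}⁺ = {ETA, Origin, ShipmentID, VesselID, Weight} covers every attribute.
{Origin, VesselID} is a candidate key since {Origin, VesselID}⁺ = {ETA, Origin, ShipmentID, VesselID, Weight} covers every attribute.
{ShipmentID, VesselID} is a candidate key since {ShipmentID, VesselID}⁺ = {ETA, Origin, ShipmentID, VesselID, Weight} covers every attribute.
No proper subset of any of these is a key, and no other minimal superkey exists.

{ETA, Origin}, {Origin, VesselID}, {ShipmentID, VesselID}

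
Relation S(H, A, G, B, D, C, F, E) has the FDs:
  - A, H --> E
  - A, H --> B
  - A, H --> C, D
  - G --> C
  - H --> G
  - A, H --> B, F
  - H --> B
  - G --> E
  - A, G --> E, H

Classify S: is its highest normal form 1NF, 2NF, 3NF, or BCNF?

1NF

Candidate keys: {A, G}, {A, H}. Prime attributes: {A, G, H}.
G --> C: {G}⁺ = {C, E, G}, which is not all of the attributes, so the left side is not a superkey — BCNF is violated.
Because {C} is non-prime and the left side of G --> C is not a superkey, the relation is not in 3NF.
The proper key subset {G} of {A, G} determines non-prime {C, E}, so the relation is not even in 2NF.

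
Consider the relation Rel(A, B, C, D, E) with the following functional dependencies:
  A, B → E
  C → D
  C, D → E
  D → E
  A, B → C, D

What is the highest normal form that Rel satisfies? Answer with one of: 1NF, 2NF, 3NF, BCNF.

2NF

Candidate key: {A, B}. Prime attributes: {A, B}.
C → D: {C}⁺ = {C, D, E}, which is not all of the attributes, so the left side is not a superkey — BCNF is violated.
C → D has non-prime {D} on the right and a non-superkey on the left, so 3NF fails.
Checking every proper subset of each key, none determines a non-prime attribute — 2NF is satisfied.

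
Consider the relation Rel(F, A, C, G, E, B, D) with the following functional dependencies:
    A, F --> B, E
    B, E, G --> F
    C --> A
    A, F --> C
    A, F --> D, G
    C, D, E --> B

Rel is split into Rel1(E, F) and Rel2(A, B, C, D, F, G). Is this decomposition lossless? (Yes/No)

Rel1 ∩ Rel2 = {F}; its closure under F is {F}.
Neither Rel1 nor Rel2 is contained in that closure, so the decomposition is lossy.

No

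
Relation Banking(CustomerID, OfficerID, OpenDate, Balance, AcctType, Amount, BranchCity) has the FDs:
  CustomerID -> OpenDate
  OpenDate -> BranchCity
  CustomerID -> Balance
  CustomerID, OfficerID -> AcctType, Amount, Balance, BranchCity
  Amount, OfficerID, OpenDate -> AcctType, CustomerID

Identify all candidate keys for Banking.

Attributes never on any right-hand side: {OfficerID} — every candidate key must contain it.
{CustomerID, OfficerID}⁺ = {AcctType, Amount, Balance, BranchCity, CustomerID, OfficerID, OpenDate} — all of the relation — so {CustomerID, OfficerID} is a candidate key.
{Amount, OfficerID, OpenDate}⁺ = {AcctType, Amount, Balance, BranchCity, CustomerID, OfficerID, OpenDate} — all of the relation — so {Amount, OfficerID, OpenDate} is a candidate key.
Any other superkey properly contains one of these, so there are no further candidate keys.

{Amount, OfficerID, OpenDate}, {CustomerID, OfficerID}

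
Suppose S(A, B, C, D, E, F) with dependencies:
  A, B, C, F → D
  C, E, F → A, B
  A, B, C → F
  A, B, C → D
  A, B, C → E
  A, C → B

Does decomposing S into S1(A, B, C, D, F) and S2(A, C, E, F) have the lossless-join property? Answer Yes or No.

Common attributes: {A, C, F}; their closure is {A, B, C, D, E, F}.
Since S1 ⊆ {A, B, C, D, E, F}, the intersection is a superkey of S1; the decomposition is lossless.

Yes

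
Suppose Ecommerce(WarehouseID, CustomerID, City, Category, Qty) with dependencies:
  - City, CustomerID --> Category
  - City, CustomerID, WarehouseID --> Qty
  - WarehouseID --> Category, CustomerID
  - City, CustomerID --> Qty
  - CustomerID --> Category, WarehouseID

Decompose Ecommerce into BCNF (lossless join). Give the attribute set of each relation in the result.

{Category, CustomerID, WarehouseID}; {City, Qty, WarehouseID}

Candidate keys of the original relation: {City, CustomerID}, {City, WarehouseID}.
In {Category, City, CustomerID, Qty, WarehouseID}, {WarehouseID} is not a superkey ({WarehouseID}⁺ restricted to this set is {Category, CustomerID, WarehouseID}), so split on WarehouseID --> Category, CustomerID into {Category, CustomerID, WarehouseID} and {City, Qty, WarehouseID}.
{Category, CustomerID, WarehouseID} is in BCNF.
{City, Qty, WarehouseID} is in BCNF.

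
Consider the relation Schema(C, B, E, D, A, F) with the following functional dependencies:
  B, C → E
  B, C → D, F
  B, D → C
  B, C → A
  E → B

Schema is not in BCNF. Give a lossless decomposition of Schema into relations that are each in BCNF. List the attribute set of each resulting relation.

{A, C, D, E, F}; {B, E}

Candidate keys of the original relation: {B, C}, {B, D}, {C, E}, {D, E}.
Within {A, B, C, D, E, F}: {E}⁺ ∩ {A, B, C, D, E, F} = {B, E}, not the whole set, so E → B violates BCNF; decompose into {B, E} and {A, C, D, E, F}.
{B, E}: every determinant is a superkey — BCNF.
{A, C, D, E, F}: every determinant is a superkey — BCNF.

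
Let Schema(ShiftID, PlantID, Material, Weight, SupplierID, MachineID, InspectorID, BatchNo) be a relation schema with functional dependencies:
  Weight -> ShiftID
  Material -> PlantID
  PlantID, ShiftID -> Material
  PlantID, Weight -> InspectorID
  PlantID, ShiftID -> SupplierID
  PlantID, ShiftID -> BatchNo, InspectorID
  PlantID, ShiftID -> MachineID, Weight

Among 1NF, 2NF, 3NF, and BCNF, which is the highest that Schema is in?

3NF

Candidate keys: {Material, ShiftID}, {Material, Weight}, {PlantID, ShiftID}, {PlantID, Weight}. Prime attributes: {Material, PlantID, ShiftID, Weight}.
Weight -> ShiftID: {Weight}⁺ = {ShiftID, Weight}, which is not all of the attributes, so the left side is not a superkey — BCNF is violated.
But every attribute on its right side ({ShiftID}) is prime, and the same holds for every other non-superkey FD, so 3NF still holds.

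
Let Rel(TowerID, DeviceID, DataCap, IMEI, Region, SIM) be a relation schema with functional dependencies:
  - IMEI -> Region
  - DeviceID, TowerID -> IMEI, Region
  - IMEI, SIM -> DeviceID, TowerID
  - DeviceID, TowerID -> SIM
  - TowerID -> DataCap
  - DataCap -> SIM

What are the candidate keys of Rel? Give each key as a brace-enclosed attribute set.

Closure of {DataCap, IMEI} is {DataCap, DeviceID, IMEI, Region, SIM, TowerID}, the whole schema; {DataCap, IMEI} is a candidate key.
Closure of {DeviceID, TowerID} is {DataCap, DeviceID, IMEI, Region, SIM, TowerID}, the whole schema; {DeviceID, TowerID} is a candidate key.
Closure of {IMEI, SIM} is {DataCap, DeviceID, IMEI, Region, SIM, TowerID}, the whole schema; {IMEI, SIM} is a candidate key.
Closure of {IMEI, TowerID} is {DataCap, DeviceID, IMEI, Region, SIM, TowerID}, the whole schema; {IMEI, TowerID} is a candidate key.
No proper subset of any of these is a key, and no other minimal superkey exists.

{DataCap, IMEI}, {DeviceID, TowerID}, {IMEI, SIM}, {IMEI, TowerID}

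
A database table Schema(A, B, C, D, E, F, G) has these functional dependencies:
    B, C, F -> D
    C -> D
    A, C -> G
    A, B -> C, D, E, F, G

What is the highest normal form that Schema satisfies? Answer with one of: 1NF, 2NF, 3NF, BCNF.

2NF

Candidate key: {A, B}. Prime attributes: {A, B}.
For B, C, F -> D we have {B, C, F}⁺ = {B, C, D, F}; {B, C, F} is not a superkey, so BCNF fails.
B, C, F -> D has non-prime {D} on the right and a non-superkey on the left, so 3NF fails.
No proper subset of a key has a non-prime attribute in its closure, so there is no partial dependency; 2NF holds.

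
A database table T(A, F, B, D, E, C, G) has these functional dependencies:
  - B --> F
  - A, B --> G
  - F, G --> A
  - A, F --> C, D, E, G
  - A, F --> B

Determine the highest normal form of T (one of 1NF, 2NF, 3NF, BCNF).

Candidate keys: {A, B}, {A, F}, {B, G}, {F, G}. Prime attributes: {A, B, F, G}.
B --> F breaks BCNF: {B}⁺ = {B, F}, so {B} is not a superkey.
Since {F} ⊆ prime attributes and every other non-superkey FD also has a prime right side, the schema is in 3NF.

3NF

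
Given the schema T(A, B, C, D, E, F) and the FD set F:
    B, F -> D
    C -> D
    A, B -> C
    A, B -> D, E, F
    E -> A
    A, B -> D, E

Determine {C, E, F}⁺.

Start with {C, E, F}.
C -> D applies; add {D} → now {C, D, E, F}.
E -> A applies; add {A} → now {A, C, D, E, F}.
No further FD applies.

{A, C, D, E, F}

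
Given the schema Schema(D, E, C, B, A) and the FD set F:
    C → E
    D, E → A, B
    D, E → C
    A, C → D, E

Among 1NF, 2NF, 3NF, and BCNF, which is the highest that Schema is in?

3NF

Candidate keys: {A, C}, {C, D}, {D, E}. Prime attributes: {A, C, D, E}.
C → E breaks BCNF: {C}⁺ = {C, E}, so {C} is not a superkey.
Since {E} ⊆ prime attributes and every other non-superkey FD also has a prime right side, the schema is in 3NF.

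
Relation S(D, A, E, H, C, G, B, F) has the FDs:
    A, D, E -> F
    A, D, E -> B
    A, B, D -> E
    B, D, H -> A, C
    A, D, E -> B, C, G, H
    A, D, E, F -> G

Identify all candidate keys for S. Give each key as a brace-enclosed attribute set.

No FD produces {D}, so it must be in every candidate key.
{A, B, D}⁺ = {A, B, C, D, E, F, G, H}, which is every attribute, so {A, B, D} is a candidate key.
{A, D, E}⁺ = {A, B, C, D, E, F, G, H}, which is every attribute, so {A, D, E} is a candidate key.
{B, D, H}⁺ = {A, B, C, D, E, F, G, H}, which is every attribute, so {B, D, H} is a candidate key.
Any other superkey properly contains one of these, so there are no further candidate keys.

{A, B, D}, {A, D, E}, {B, D, H}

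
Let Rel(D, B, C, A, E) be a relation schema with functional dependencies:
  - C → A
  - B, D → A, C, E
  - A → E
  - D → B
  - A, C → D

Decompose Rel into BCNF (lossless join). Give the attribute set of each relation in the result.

{A, B, C, D}; {A, E}

Candidate keys of the original relation: {C}, {D}.
Within {A, B, C, D, E}: {A}⁺ ∩ {A, B, C, D, E} = {A, E}, not the whole set, so A → E violates BCNF; decompose into {A, E} and {A, B, C, D}.
{A, E} is in BCNF.
{A, B, C, D} is in BCNF.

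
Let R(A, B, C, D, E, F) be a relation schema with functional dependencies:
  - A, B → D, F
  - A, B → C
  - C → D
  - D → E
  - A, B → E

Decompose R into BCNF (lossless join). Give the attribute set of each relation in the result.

{A, B, C, F}; {C, D}; {D, E}

Candidate key of the original relation: {A, B}.
In {A, B, C, D, E, F}, {C} is not a superkey ({C}⁺ restricted to this set is {C, D, E}), so split on C → D, E into {C, D, E} and {A, B, C, F}.
In {C, D, E}, {D} is not a superkey ({D}⁺ restricted to this set is {D, E}), so split on D → E into {D, E} and {C, D}.
{D, E}: every determinant is a superkey — BCNF.
{C, D}: every determinant is a superkey — BCNF.
{A, B, C, F}: every determinant is a superkey — BCNF.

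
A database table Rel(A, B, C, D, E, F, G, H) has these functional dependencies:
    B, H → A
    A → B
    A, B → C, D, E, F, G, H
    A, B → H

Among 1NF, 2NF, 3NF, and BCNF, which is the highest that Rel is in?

BCNF

Candidate keys: {A}, {B, H}. Prime attributes: {A, B, H}.
The left-hand side of every FD is a superkey, so BCNF is satisfied.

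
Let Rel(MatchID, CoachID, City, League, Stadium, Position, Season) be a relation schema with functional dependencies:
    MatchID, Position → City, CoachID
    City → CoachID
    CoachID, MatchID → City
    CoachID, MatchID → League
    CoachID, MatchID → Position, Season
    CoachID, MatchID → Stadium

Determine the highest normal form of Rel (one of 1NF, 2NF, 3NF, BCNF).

Candidate keys: {City, MatchID}, {CoachID, MatchID}, {MatchID, Position}. Prime attributes: {City, CoachID, MatchID, Position}.
City → CoachID breaks BCNF: {City}⁺ = {City, CoachID}, so {City} is not a superkey.
Its right-hand attributes {CoachID} are all prime, as are those of every other non-superkey FD — the relation is in 3NF.

3NF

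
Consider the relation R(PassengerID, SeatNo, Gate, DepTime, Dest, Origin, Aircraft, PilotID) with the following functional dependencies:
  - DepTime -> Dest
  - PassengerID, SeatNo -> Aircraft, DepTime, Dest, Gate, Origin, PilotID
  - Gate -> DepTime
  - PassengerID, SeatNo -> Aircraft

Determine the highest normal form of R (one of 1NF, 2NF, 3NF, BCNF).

Candidate key: {PassengerID, SeatNo}. Prime attributes: {PassengerID, SeatNo}.
DepTime -> Dest: {DepTime}⁺ = {DepTime, Dest}, which is not all of the attributes, so the left side is not a superkey — BCNF is violated.
DepTime -> Dest has non-prime {Dest} on the right and a non-superkey on the left, so 3NF fails.
Checking every proper subset of each key, none determines a non-prime attribute — 2NF is satisfied.

2NF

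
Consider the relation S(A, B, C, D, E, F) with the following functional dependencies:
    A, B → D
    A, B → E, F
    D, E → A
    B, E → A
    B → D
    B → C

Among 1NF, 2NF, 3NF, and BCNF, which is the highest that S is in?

1NF

Candidate keys: {A, B}, {B, E}. Prime attributes: {A, B, E}.
D, E → A breaks BCNF: {D, E}⁺ = {A, D, E}, so {D, E} is not a superkey.
B → D has non-prime {D} on the right and a non-superkey on the left, so 3NF fails.
The proper key subset {B} of {A, B} determines non-prime {C, D}, so the relation is not even in 2NF.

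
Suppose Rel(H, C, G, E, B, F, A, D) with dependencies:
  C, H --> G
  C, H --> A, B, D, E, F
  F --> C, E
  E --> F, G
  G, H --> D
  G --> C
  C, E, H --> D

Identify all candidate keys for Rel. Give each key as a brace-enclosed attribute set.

{C, H}, {E, H}, {F, H}, {G, H}

{H} never appears on the right of any FD, so every key must include it.
{C, H}⁺ = {A, B, C, D, E, F, G, H}, which is every attribute, so {C, H} is a candidate key.
{E, H}⁺ = {A, B, C, D, E, F, G, H}, which is every attribute, so {E, H} is a candidate key.
{F, H}⁺ = {A, B, C, D, E, F, G, H}, which is every attribute, so {F, H} is a candidate key.
{G, H}⁺ = {A, B, C, D, E, F, G, H}, which is every attribute, so {G, H} is a candidate key.
Any other superkey properly contains one of these, so there are no further candidate keys.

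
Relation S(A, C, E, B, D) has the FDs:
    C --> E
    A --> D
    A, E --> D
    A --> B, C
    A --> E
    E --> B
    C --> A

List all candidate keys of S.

{A}, {C}

Closure of {A} is {A, B, C, D, E}, the whole schema; {A} is a candidate key.
Closure of {C} is {A, B, C, D, E}, the whole schema; {C} is a candidate key.
These are minimal and exhaustive — every other superkey contains one of them.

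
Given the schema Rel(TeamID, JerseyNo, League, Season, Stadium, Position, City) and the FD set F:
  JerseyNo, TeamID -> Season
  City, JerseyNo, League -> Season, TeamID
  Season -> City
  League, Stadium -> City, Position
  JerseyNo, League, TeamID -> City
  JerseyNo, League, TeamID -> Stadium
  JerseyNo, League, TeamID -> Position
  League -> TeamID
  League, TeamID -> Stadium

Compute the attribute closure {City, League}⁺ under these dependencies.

{City, League, Position, Stadium, TeamID}

Start with {City, League}.
League -> TeamID applies; add {TeamID} → now {City, League, TeamID}.
League, TeamID -> Stadium applies; add {Stadium} → now {City, League, Stadium, TeamID}.
League, Stadium -> City, Position applies; add {Position} → now {City, League, Position, Stadium, TeamID}.
No further FD applies.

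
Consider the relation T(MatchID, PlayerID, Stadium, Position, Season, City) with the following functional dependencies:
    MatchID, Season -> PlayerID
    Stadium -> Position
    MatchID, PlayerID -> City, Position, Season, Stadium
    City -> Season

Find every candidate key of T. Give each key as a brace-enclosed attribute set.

Attributes never on any right-hand side: {MatchID} — every candidate key must contain it.
{City, MatchID}⁺ = {City, MatchID, PlayerID, Position, Season, Stadium}, which is every attribute, so {City, MatchID} is a candidate key.
{MatchID, PlayerID}⁺ = {City, MatchID, PlayerID, Position, Season, Stadium}, which is every attribute, so {MatchID, PlayerID} is a candidate key.
{MatchID, Season}⁺ = {City, MatchID, PlayerID, Position, Season, Stadium}, which is every attribute, so {MatchID, Season} is a candidate key.
No proper subset of any of these is a key, and no other minimal superkey exists.

{City, MatchID}, {MatchID, PlayerID}, {MatchID, Season}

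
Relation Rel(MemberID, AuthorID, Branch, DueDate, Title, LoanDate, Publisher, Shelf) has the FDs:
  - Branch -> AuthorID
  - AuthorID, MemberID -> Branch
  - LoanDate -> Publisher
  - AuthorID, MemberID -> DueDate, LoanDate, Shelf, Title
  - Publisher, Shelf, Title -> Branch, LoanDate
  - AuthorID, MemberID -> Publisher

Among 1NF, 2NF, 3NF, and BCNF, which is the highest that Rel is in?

3NF

Candidate keys: {AuthorID, MemberID}, {Branch, MemberID}, {LoanDate, MemberID, Shelf, Title}, {MemberID, Publisher, Shelf, Title}. Prime attributes: {AuthorID, Branch, LoanDate, MemberID, Publisher, Shelf, Title}.
Branch -> AuthorID: {Branch}⁺ = {AuthorID, Branch}, which is not all of the attributes, so the left side is not a superkey — BCNF is violated.
But every attribute on its right side ({AuthorID}) is prime, and the same holds for every other non-superkey FD, so 3NF still holds.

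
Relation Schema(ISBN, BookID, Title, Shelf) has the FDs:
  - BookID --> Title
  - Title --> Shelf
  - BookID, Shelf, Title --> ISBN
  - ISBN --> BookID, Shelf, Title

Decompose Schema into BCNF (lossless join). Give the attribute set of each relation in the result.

{BookID, ISBN, Title}; {Shelf, Title}

Candidate keys of the original relation: {BookID}, {ISBN}.
In {BookID, ISBN, Shelf, Title}, {Title} is not a superkey ({Title}⁺ restricted to this set is {Shelf, Title}), so split on Title --> Shelf into {Shelf, Title} and {BookID, ISBN, Title}.
{Shelf, Title} has no BCNF violation.
{BookID, ISBN, Title} has no BCNF violation.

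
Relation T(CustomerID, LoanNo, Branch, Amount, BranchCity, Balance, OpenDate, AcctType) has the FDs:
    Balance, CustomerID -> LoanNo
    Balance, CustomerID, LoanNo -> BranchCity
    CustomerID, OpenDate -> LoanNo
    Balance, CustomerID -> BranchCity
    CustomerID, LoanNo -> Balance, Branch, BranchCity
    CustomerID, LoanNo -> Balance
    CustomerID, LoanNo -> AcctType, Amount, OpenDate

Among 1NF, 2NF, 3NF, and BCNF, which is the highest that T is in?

Candidate keys: {Balance, CustomerID}, {CustomerID, LoanNo}, {CustomerID, OpenDate}. Prime attributes: {Balance, CustomerID, LoanNo, OpenDate}.
The left-hand side of every FD is a superkey, so BCNF is satisfied.

BCNF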